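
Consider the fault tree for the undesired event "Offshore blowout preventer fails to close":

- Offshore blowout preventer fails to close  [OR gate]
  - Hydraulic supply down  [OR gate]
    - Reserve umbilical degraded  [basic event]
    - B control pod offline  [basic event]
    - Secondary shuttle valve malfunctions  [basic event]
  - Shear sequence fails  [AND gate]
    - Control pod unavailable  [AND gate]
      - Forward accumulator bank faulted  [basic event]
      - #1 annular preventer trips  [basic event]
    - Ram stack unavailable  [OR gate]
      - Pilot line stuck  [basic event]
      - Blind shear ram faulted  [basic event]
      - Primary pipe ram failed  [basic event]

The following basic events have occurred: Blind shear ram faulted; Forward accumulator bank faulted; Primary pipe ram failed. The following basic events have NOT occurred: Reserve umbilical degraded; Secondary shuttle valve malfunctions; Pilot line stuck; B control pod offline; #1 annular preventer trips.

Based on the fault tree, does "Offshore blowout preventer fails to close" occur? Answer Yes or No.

Hydraulic supply down [OR]: Reserve umbilical degraded=not, B control pod offline=not, Secondary shuttle valve malfunctions=not → no input occurs → does not occur.
Control pod unavailable [AND]: Forward accumulator bank faulted=occurs, #1 annular preventer trips=not → not all inputs occur → does not occur.
Ram stack unavailable [OR]: Pilot line stuck=not, Blind shear ram faulted=occurs, Primary pipe ram failed=occurs → at least one input occurs → occurs.
Shear sequence fails [AND]: Control pod unavailable=not, Ram stack unavailable=occurs → not all inputs occur → does not occur.
Offshore blowout preventer fails to close [OR]: Hydraulic supply down=not, Shear sequence fails=not → no input occurs → does not occur.

No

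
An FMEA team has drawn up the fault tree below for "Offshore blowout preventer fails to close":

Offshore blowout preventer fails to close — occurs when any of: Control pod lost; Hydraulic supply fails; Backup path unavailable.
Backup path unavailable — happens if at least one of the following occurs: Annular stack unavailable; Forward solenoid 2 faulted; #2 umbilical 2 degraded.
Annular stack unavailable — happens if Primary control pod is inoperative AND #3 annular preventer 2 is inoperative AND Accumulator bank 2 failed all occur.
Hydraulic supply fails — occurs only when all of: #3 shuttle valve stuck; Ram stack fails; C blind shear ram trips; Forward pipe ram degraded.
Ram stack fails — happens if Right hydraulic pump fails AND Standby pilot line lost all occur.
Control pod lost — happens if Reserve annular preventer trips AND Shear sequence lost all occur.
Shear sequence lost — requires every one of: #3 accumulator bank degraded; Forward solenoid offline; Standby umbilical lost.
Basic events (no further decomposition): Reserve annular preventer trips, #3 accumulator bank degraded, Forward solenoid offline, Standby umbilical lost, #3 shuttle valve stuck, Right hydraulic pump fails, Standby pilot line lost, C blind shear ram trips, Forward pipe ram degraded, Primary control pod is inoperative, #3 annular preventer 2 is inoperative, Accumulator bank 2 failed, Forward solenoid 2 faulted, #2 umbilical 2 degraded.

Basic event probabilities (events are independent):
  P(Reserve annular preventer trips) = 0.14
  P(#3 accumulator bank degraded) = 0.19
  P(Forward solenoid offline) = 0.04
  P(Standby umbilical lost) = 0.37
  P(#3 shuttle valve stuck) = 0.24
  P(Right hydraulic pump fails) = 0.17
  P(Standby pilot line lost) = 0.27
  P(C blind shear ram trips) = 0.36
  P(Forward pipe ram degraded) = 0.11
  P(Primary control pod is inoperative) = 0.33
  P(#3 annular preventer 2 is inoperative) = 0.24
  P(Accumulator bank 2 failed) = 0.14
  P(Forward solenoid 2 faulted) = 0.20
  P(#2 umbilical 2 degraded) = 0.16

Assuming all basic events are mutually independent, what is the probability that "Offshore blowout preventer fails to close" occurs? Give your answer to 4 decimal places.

0.3360

P(Shear sequence lost) [AND] = 0.19 × 0.04 × 0.37 = 0.002812
P(Control pod lost) [AND] = 0.14 × 0.002812 = 0.000394
P(Ram stack fails) [AND] = 0.17 × 0.27 = 0.045900
P(Hydraulic supply fails) [AND] = 0.24 × 0.045900 × 0.36 × 0.11 = 0.000436
P(Annular stack unavailable) [AND] = 0.33 × 0.24 × 0.14 = 0.011088
P(Backup path unavailable) [OR] = 1 − (1−0.011088) × (1−0.20) × (1−0.16) = 0.335451
P(Offshore blowout preventer fails to close) [OR] = 1 − (1−0.000394) × (1−0.000436) × (1−0.335451) = 0.336002
Rounded to 4 decimal places: P(Offshore blowout preventer fails to close) ≈ 0.3360.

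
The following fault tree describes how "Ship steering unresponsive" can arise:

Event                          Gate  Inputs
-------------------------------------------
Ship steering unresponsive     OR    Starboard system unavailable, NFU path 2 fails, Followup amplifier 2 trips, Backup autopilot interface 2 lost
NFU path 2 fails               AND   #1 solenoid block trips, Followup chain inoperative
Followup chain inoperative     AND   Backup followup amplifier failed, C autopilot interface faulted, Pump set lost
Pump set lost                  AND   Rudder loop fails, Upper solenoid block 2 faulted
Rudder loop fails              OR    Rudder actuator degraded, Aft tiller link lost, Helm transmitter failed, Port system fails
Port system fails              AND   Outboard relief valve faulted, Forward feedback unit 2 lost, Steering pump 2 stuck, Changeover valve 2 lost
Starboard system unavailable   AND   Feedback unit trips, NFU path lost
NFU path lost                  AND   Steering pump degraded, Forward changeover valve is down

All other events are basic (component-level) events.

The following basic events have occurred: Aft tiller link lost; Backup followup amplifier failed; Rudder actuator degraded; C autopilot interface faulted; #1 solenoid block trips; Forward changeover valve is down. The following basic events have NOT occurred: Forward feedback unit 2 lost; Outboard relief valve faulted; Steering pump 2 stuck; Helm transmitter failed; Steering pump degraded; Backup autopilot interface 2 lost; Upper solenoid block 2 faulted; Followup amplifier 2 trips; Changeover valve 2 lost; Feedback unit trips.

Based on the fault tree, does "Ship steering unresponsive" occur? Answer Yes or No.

NFU path lost [AND]: Steering pump degraded=not, Forward changeover valve is down=occurs → not all inputs occur → does not occur.
Starboard system unavailable [AND]: Feedback unit trips=not, NFU path lost=not → not all inputs occur → does not occur.
Port system fails [AND]: Outboard relief valve faulted=not, Forward feedback unit 2 lost=not, Steering pump 2 stuck=not, Changeover valve 2 lost=not → not all inputs occur → does not occur.
Rudder loop fails [OR]: Rudder actuator degraded=occurs, Aft tiller link lost=occurs, Helm transmitter failed=not, Port system fails=not → at least one input occurs → occurs.
Pump set lost [AND]: Rudder loop fails=occurs, Upper solenoid block 2 faulted=not → not all inputs occur → does not occur.
Followup chain inoperative [AND]: Backup followup amplifier failed=occurs, C autopilot interface faulted=occurs, Pump set lost=not → not all inputs occur → does not occur.
NFU path 2 fails [AND]: #1 solenoid block trips=occurs, Followup chain inoperative=not → not all inputs occur → does not occur.
Ship steering unresponsive [OR]: Starboard system unavailable=not, NFU path 2 fails=not, Followup amplifier 2 trips=not, Backup autopilot interface 2 lost=not → no input occurs → does not occur.

No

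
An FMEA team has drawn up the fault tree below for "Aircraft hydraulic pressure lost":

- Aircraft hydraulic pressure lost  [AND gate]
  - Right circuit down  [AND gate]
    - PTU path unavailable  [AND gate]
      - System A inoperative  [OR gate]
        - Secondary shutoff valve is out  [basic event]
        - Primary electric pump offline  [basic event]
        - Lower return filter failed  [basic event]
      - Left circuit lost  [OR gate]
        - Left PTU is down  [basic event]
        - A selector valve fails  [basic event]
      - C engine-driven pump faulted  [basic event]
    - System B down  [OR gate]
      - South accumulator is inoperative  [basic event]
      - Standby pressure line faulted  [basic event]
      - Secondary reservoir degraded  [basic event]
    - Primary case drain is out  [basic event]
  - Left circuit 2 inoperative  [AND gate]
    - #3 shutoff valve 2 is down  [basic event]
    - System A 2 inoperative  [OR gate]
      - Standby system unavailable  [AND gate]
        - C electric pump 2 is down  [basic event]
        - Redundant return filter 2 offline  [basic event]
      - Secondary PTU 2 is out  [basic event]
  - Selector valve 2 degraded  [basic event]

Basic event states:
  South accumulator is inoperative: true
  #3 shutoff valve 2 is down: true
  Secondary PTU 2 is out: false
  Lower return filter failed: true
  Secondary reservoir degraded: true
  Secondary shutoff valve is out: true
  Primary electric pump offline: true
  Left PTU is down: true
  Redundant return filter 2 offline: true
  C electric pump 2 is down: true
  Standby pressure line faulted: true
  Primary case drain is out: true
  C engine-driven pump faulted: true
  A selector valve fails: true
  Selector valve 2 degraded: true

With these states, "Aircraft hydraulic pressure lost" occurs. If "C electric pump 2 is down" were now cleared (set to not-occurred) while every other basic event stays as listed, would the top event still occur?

Counterfactual: set "C electric pump 2 is down" to not occurred.
System A inoperative [OR]: Secondary shutoff valve is out=occurs, Primary electric pump offline=occurs, Lower return filter failed=occurs → at least one input occurs → occurs.
Left circuit lost [OR]: Left PTU is down=occurs, A selector valve fails=occurs → at least one input occurs → occurs.
PTU path unavailable [AND]: System A inoperative=occurs, Left circuit lost=occurs, C engine-driven pump faulted=occurs → all inputs occur → occurs.
System B down [OR]: South accumulator is inoperative=occurs, Standby pressure line faulted=occurs, Secondary reservoir degraded=occurs → at least one input occurs → occurs.
Right circuit down [AND]: PTU path unavailable=occurs, System B down=occurs, Primary case drain is out=occurs → all inputs occur → occurs.
Standby system unavailable [AND]: C electric pump 2 is down=not, Redundant return filter 2 offline=occurs → not all inputs occur → does not occur.
System A 2 inoperative [OR]: Standby system unavailable=not, Secondary PTU 2 is out=not → no input occurs → does not occur.
Left circuit 2 inoperative [AND]: #3 shutoff valve 2 is down=occurs, System A 2 inoperative=not → not all inputs occur → does not occur.
Aircraft hydraulic pressure lost [AND]: Right circuit down=occurs, Left circuit 2 inoperative=not, Selector valve 2 degraded=occurs → not all inputs occur → does not occur.

No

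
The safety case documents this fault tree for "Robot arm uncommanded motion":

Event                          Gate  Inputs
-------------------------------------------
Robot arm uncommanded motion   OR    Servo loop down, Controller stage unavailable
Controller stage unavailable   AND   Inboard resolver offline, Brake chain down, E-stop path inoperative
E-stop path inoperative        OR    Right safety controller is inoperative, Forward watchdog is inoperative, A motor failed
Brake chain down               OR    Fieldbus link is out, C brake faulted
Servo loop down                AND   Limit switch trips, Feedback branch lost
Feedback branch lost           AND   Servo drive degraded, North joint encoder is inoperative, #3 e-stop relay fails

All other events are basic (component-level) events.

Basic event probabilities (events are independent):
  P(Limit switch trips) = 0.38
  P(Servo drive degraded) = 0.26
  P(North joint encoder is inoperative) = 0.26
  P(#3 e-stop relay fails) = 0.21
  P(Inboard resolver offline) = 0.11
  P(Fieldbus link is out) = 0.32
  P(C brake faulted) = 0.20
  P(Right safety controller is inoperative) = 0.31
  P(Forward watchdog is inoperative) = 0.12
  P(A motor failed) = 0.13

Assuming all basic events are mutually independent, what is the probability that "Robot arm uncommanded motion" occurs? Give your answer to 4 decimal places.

P(Feedback branch lost) [AND] = 0.26 × 0.26 × 0.21 = 0.014196
P(Servo loop down) [AND] = 0.38 × 0.014196 = 0.005394
P(Brake chain down) [OR] = 1 − (1−0.32) × (1−0.20) = 0.456000
P(E-stop path inoperative) [OR] = 1 − (1−0.31) × (1−0.12) × (1−0.13) = 0.471736
P(Controller stage unavailable) [AND] = 0.11 × 0.456000 × 0.471736 = 0.023662
P(Robot arm uncommanded motion) [OR] = 1 − (1−0.005394) × (1−0.023662) = 0.028928
Rounded to 4 decimal places: P(Robot arm uncommanded motion) ≈ 0.0289.

0.0289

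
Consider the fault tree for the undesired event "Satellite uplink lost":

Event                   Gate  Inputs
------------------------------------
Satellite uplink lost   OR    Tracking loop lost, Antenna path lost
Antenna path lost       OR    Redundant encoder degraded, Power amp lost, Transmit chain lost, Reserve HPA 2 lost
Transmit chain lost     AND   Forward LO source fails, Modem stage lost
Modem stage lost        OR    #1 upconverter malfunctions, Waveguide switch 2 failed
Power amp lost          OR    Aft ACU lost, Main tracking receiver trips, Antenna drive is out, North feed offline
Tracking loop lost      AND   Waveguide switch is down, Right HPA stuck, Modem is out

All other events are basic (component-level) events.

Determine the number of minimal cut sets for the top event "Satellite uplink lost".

9

Tracking loop lost [AND]: one cut set from each child combined → 1 × 1 × 1 = 1 cut set(s).
Power amp lost [OR]: union of children's cut sets → 4 cut set(s).
Modem stage lost [OR]: union of children's cut sets → 2 cut set(s).
Transmit chain lost [AND]: one cut set from each child combined → 1 × 2 = 2 cut set(s).
Antenna path lost [OR]: union of children's cut sets → 8 cut set(s).
Satellite uplink lost [OR]: union of children's cut sets → 9 cut set(s).
Minimal cut sets: {Modem is out, Right HPA stuck, Waveguide switch is down}; {Redundant encoder degraded}; {Aft ACU lost}; {Main tracking receiver trips}; {Antenna drive is out}; {North feed offline}; {#1 upconverter malfunctions, Forward LO source fails}; {Forward LO source fails, Waveguide switch 2 failed}; {Reserve HPA 2 lost}.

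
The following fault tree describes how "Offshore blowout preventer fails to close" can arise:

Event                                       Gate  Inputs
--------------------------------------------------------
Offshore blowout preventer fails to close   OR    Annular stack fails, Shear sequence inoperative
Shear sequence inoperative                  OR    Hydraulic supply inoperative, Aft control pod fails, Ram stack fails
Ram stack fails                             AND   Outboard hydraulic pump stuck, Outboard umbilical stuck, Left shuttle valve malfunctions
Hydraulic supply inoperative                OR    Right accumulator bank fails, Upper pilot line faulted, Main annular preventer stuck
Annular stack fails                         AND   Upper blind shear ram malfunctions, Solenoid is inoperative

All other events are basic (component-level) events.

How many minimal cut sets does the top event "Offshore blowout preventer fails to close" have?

Annular stack fails [AND]: one cut set from each child combined → 1 × 1 = 1 cut set(s).
Hydraulic supply inoperative [OR]: union of children's cut sets → 3 cut set(s).
Ram stack fails [AND]: one cut set from each child combined → 1 × 1 × 1 = 1 cut set(s).
Shear sequence inoperative [OR]: union of children's cut sets → 5 cut set(s).
Offshore blowout preventer fails to close [OR]: union of children's cut sets → 6 cut set(s).
Minimal cut sets: {Solenoid is inoperative, Upper blind shear ram malfunctions}; {Right accumulator bank fails}; {Upper pilot line faulted}; {Main annular preventer stuck}; {Aft control pod fails}; {Left shuttle valve malfunctions, Outboard hydraulic pump stuck, Outboard umbilical stuck}.

6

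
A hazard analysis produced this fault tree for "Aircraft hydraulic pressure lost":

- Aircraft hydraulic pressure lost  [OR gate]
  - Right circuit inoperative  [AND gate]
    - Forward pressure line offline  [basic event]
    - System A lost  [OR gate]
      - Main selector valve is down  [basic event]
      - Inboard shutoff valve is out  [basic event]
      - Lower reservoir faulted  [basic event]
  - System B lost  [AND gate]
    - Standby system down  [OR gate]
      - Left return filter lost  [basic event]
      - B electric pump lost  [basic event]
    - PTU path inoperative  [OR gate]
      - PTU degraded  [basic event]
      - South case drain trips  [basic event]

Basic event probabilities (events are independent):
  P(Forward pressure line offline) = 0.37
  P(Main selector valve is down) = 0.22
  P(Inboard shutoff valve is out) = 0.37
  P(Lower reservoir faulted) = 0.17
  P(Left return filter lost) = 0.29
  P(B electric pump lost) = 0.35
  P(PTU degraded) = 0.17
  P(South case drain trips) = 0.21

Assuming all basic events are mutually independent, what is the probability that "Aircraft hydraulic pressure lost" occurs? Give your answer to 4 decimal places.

P(System A lost) [OR] = 1 − (1−0.22) × (1−0.37) × (1−0.17) = 0.592138
P(Right circuit inoperative) [AND] = 0.37 × 0.592138 = 0.219091
P(Standby system down) [OR] = 1 − (1−0.29) × (1−0.35) = 0.538500
P(PTU path inoperative) [OR] = 1 − (1−0.17) × (1−0.21) = 0.344300
P(System B lost) [AND] = 0.538500 × 0.344300 = 0.185406
P(Aircraft hydraulic pressure lost) [OR] = 1 − (1−0.219091) × (1−0.185406) = 0.363876
Rounded to 4 decimal places: P(Aircraft hydraulic pressure lost) ≈ 0.3639.

0.3639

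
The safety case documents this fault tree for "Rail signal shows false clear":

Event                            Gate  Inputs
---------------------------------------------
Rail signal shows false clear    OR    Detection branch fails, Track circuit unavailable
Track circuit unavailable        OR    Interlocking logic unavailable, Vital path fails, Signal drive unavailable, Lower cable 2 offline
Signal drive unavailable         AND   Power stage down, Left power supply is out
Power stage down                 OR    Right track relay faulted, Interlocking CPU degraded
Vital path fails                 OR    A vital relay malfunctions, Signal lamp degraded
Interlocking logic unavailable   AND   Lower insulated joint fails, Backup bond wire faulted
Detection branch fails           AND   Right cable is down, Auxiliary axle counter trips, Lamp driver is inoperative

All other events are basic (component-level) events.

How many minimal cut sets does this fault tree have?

Detection branch fails [AND]: one cut set from each child combined → 1 × 1 × 1 = 1 cut set(s).
Interlocking logic unavailable [AND]: one cut set from each child combined → 1 × 1 = 1 cut set(s).
Vital path fails [OR]: union of children's cut sets → 2 cut set(s).
Power stage down [OR]: union of children's cut sets → 2 cut set(s).
Signal drive unavailable [AND]: one cut set from each child combined → 2 × 1 = 2 cut set(s).
Track circuit unavailable [OR]: union of children's cut sets → 6 cut set(s).
Rail signal shows false clear [OR]: union of children's cut sets → 7 cut set(s).
Minimal cut sets: {Auxiliary axle counter trips, Lamp driver is inoperative, Right cable is down}; {Backup bond wire faulted, Lower insulated joint fails}; {A vital relay malfunctions}; {Signal lamp degraded}; {Left power supply is out, Right track relay faulted}; {Interlocking CPU degraded, Left power supply is out}; {Lower cable 2 offline}.

7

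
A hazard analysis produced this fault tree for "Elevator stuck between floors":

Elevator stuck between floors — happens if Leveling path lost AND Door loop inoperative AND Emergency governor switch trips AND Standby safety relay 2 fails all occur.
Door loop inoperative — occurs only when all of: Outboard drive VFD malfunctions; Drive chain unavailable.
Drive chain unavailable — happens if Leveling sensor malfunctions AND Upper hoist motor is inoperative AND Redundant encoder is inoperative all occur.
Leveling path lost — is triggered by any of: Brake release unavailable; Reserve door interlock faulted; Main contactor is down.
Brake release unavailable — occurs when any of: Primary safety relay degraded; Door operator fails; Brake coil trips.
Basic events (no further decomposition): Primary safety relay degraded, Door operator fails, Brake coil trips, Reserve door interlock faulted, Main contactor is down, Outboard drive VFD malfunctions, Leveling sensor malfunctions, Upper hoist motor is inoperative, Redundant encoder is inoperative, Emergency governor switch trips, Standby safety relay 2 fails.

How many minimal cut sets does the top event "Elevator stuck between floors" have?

5

Brake release unavailable [OR]: union of children's cut sets → 3 cut set(s).
Leveling path lost [OR]: union of children's cut sets → 5 cut set(s).
Drive chain unavailable [AND]: one cut set from each child combined → 1 × 1 × 1 = 1 cut set(s).
Door loop inoperative [AND]: one cut set from each child combined → 1 × 1 = 1 cut set(s).
Elevator stuck between floors [AND]: one cut set from each child combined → 5 × 1 × 1 × 1 = 5 cut set(s).
Minimal cut sets: {Emergency governor switch trips, Leveling sensor malfunctions, Outboard drive VFD malfunctions, Primary safety relay degraded, Redundant encoder is inoperative, Standby safety relay 2 fails, Upper hoist motor is inoperative}; {Door operator fails, Emergency governor switch trips, Leveling sensor malfunctions, Outboard drive VFD malfunctions, Redundant encoder is inoperative, Standby safety relay 2 fails, Upper hoist motor is inoperative}; {Brake coil trips, Emergency governor switch trips, Leveling sensor malfunctions, Outboard drive VFD malfunctions, Redundant encoder is inoperative, Standby safety relay 2 fails, Upper hoist motor is inoperative}; {Emergency governor switch trips, Leveling sensor malfunctions, Outboard drive VFD malfunctions, Redundant encoder is inoperative, Reserve door interlock faulted, Standby safety relay 2 fails, Upper hoist motor is inoperative}; {Emergency governor switch trips, Leveling sensor malfunctions, Main contactor is down, Outboard drive VFD malfunctions, Redundant encoder is inoperative, Standby safety relay 2 fails, Upper hoist motor is inoperative}.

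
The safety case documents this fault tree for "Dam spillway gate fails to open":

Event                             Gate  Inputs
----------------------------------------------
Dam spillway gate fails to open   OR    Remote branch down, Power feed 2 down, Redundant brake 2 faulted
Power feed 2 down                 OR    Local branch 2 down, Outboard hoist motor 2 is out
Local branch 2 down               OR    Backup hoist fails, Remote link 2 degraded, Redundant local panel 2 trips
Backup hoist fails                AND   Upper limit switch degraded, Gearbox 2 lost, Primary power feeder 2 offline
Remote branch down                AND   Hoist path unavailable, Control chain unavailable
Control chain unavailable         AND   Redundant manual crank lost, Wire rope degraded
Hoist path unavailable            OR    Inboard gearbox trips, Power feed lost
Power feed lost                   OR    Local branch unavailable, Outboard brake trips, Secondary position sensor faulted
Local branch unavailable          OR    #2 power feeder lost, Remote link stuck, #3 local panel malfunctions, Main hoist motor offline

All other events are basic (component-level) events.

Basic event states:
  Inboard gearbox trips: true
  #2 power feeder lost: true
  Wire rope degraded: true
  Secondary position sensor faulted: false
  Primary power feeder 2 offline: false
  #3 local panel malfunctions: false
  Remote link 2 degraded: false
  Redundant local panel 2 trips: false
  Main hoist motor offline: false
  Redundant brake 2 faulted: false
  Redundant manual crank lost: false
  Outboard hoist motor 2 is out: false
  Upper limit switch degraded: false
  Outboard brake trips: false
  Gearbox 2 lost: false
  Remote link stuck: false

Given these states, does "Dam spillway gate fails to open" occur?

Local branch unavailable [OR]: #2 power feeder lost=occurs, Remote link stuck=not, #3 local panel malfunctions=not, Main hoist motor offline=not → at least one input occurs → occurs.
Power feed lost [OR]: Local branch unavailable=occurs, Outboard brake trips=not, Secondary position sensor faulted=not → at least one input occurs → occurs.
Hoist path unavailable [OR]: Inboard gearbox trips=occurs, Power feed lost=occurs → at least one input occurs → occurs.
Control chain unavailable [AND]: Redundant manual crank lost=not, Wire rope degraded=occurs → not all inputs occur → does not occur.
Remote branch down [AND]: Hoist path unavailable=occurs, Control chain unavailable=not → not all inputs occur → does not occur.
Backup hoist fails [AND]: Upper limit switch degraded=not, Gearbox 2 lost=not, Primary power feeder 2 offline=not → not all inputs occur → does not occur.
Local branch 2 down [OR]: Backup hoist fails=not, Remote link 2 degraded=not, Redundant local panel 2 trips=not → no input occurs → does not occur.
Power feed 2 down [OR]: Local branch 2 down=not, Outboard hoist motor 2 is out=not → no input occurs → does not occur.
Dam spillway gate fails to open [OR]: Remote branch down=not, Power feed 2 down=not, Redundant brake 2 faulted=not → no input occurs → does not occur.

No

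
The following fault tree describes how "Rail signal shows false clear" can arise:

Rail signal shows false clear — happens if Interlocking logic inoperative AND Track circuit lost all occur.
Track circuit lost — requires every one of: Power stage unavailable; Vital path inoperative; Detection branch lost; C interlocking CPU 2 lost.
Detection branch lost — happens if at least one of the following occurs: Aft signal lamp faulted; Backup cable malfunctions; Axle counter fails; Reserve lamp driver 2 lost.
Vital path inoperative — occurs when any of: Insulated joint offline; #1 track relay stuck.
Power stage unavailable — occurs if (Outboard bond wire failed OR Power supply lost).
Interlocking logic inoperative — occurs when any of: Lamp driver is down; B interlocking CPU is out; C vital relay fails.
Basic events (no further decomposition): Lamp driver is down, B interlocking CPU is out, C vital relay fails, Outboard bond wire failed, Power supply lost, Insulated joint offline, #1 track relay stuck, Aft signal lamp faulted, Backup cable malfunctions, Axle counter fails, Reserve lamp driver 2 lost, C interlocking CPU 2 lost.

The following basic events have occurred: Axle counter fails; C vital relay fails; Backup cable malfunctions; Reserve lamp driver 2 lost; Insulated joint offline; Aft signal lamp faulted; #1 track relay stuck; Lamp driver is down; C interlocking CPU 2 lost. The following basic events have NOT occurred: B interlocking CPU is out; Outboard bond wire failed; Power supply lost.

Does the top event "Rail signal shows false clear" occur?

No

Interlocking logic inoperative [OR]: Lamp driver is down=occurs, B interlocking CPU is out=not, C vital relay fails=occurs → at least one input occurs → occurs.
Power stage unavailable [OR]: Outboard bond wire failed=not, Power supply lost=not → no input occurs → does not occur.
Vital path inoperative [OR]: Insulated joint offline=occurs, #1 track relay stuck=occurs → at least one input occurs → occurs.
Detection branch lost [OR]: Aft signal lamp faulted=occurs, Backup cable malfunctions=occurs, Axle counter fails=occurs, Reserve lamp driver 2 lost=occurs → at least one input occurs → occurs.
Track circuit lost [AND]: Power stage unavailable=not, Vital path inoperative=occurs, Detection branch lost=occurs, C interlocking CPU 2 lost=occurs → not all inputs occur → does not occur.
Rail signal shows false clear [AND]: Interlocking logic inoperative=occurs, Track circuit lost=not → not all inputs occur → does not occur.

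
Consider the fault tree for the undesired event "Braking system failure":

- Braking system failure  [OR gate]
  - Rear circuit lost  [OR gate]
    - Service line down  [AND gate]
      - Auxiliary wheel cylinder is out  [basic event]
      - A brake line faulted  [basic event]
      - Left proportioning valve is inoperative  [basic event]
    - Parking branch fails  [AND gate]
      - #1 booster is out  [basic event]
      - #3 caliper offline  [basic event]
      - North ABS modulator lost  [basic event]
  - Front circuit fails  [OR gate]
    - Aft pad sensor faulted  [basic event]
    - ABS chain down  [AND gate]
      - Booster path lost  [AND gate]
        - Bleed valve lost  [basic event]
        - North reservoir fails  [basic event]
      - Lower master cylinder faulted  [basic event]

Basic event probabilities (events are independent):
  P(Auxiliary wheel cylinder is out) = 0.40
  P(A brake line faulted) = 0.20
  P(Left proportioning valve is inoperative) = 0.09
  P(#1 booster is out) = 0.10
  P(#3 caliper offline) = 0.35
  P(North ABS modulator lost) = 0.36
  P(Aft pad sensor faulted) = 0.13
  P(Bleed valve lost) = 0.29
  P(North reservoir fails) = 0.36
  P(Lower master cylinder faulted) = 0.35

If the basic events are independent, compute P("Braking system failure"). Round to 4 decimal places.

P(Service line down) [AND] = 0.40 × 0.20 × 0.09 = 0.007200
P(Parking branch fails) [AND] = 0.10 × 0.35 × 0.36 = 0.012600
P(Rear circuit lost) [OR] = 1 − (1−0.007200) × (1−0.012600) = 0.019709
P(Booster path lost) [AND] = 0.29 × 0.36 = 0.104400
P(ABS chain down) [AND] = 0.104400 × 0.35 = 0.036540
P(Front circuit fails) [OR] = 1 − (1−0.13) × (1−0.036540) = 0.161790
P(Braking system failure) [OR] = 1 − (1−0.019709) × (1−0.161790) = 0.178310
Rounded to 4 decimal places: P(Braking system failure) ≈ 0.1783.

0.1783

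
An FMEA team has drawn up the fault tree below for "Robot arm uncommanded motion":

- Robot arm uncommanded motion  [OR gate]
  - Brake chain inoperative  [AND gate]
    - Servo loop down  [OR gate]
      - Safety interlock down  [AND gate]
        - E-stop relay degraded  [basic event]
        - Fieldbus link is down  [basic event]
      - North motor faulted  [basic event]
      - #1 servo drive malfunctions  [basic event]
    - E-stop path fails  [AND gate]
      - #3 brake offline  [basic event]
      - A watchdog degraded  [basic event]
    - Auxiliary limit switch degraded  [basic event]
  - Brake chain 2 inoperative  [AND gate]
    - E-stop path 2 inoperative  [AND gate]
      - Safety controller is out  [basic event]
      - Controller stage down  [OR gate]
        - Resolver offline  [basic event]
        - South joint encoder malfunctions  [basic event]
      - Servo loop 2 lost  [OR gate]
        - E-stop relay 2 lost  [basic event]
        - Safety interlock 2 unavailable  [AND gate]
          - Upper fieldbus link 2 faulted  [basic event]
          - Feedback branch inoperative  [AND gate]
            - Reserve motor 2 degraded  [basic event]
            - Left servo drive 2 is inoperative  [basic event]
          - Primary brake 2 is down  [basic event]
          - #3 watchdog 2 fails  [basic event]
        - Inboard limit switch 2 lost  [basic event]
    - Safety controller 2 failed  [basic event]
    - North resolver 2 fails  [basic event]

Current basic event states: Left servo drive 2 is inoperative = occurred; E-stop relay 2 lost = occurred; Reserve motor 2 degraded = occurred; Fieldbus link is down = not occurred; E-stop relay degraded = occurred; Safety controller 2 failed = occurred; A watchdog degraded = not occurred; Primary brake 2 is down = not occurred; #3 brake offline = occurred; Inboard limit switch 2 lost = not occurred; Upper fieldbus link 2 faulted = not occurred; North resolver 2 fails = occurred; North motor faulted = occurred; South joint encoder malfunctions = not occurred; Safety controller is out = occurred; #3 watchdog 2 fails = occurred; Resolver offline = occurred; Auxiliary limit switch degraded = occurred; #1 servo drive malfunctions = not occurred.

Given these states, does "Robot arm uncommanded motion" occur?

Yes

Safety interlock down [AND]: E-stop relay degraded=occurs, Fieldbus link is down=not → not all inputs occur → does not occur.
Servo loop down [OR]: Safety interlock down=not, North motor faulted=occurs, #1 servo drive malfunctions=not → at least one input occurs → occurs.
E-stop path fails [AND]: #3 brake offline=occurs, A watchdog degraded=not → not all inputs occur → does not occur.
Brake chain inoperative [AND]: Servo loop down=occurs, E-stop path fails=not, Auxiliary limit switch degraded=occurs → not all inputs occur → does not occur.
Controller stage down [OR]: Resolver offline=occurs, South joint encoder malfunctions=not → at least one input occurs → occurs.
Feedback branch inoperative [AND]: Reserve motor 2 degraded=occurs, Left servo drive 2 is inoperative=occurs → all inputs occur → occurs.
Safety interlock 2 unavailable [AND]: Upper fieldbus link 2 faulted=not, Feedback branch inoperative=occurs, Primary brake 2 is down=not, #3 watchdog 2 fails=occurs → not all inputs occur → does not occur.
Servo loop 2 lost [OR]: E-stop relay 2 lost=occurs, Safety interlock 2 unavailable=not, Inboard limit switch 2 lost=not → at least one input occurs → occurs.
E-stop path 2 inoperative [AND]: Safety controller is out=occurs, Controller stage down=occurs, Servo loop 2 lost=occurs → all inputs occur → occurs.
Brake chain 2 inoperative [AND]: E-stop path 2 inoperative=occurs, Safety controller 2 failed=occurs, North resolver 2 fails=occurs → all inputs occur → occurs.
Robot arm uncommanded motion [OR]: Brake chain inoperative=not, Brake chain 2 inoperative=occurs → at least one input occurs → occurs.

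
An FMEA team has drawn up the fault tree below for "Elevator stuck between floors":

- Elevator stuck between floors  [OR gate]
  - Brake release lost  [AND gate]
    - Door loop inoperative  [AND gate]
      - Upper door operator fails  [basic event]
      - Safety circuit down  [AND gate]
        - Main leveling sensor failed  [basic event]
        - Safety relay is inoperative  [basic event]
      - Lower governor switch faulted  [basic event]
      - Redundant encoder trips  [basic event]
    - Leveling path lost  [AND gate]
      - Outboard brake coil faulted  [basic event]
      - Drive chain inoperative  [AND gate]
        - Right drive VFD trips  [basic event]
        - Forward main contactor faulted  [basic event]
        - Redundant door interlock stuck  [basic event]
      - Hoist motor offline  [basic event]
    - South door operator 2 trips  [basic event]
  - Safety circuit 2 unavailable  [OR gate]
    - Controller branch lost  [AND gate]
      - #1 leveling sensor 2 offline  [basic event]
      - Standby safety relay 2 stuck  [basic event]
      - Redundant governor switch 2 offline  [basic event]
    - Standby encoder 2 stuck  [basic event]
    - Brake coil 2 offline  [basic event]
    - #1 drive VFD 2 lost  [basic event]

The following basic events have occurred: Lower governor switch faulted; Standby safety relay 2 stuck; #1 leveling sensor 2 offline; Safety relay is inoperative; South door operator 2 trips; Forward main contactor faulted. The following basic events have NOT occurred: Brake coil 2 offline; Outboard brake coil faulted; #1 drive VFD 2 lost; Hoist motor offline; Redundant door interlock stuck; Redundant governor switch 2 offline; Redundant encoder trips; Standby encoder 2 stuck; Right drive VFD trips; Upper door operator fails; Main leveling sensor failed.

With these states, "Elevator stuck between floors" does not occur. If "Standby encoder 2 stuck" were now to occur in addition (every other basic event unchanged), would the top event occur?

Counterfactual: set "Standby encoder 2 stuck" to occurred.
Safety circuit down [AND]: Main leveling sensor failed=not, Safety relay is inoperative=occurs → not all inputs occur → does not occur.
Door loop inoperative [AND]: Upper door operator fails=not, Safety circuit down=not, Lower governor switch faulted=occurs, Redundant encoder trips=not → not all inputs occur → does not occur.
Drive chain inoperative [AND]: Right drive VFD trips=not, Forward main contactor faulted=occurs, Redundant door interlock stuck=not → not all inputs occur → does not occur.
Leveling path lost [AND]: Outboard brake coil faulted=not, Drive chain inoperative=not, Hoist motor offline=not → not all inputs occur → does not occur.
Brake release lost [AND]: Door loop inoperative=not, Leveling path lost=not, South door operator 2 trips=occurs → not all inputs occur → does not occur.
Controller branch lost [AND]: #1 leveling sensor 2 offline=occurs, Standby safety relay 2 stuck=occurs, Redundant governor switch 2 offline=not → not all inputs occur → does not occur.
Safety circuit 2 unavailable [OR]: Controller branch lost=not, Standby encoder 2 stuck=occurs, Brake coil 2 offline=not, #1 drive VFD 2 lost=not → at least one input occurs → occurs.
Elevator stuck between floors [OR]: Brake release lost=not, Safety circuit 2 unavailable=occurs → at least one input occurs → occurs.

Yes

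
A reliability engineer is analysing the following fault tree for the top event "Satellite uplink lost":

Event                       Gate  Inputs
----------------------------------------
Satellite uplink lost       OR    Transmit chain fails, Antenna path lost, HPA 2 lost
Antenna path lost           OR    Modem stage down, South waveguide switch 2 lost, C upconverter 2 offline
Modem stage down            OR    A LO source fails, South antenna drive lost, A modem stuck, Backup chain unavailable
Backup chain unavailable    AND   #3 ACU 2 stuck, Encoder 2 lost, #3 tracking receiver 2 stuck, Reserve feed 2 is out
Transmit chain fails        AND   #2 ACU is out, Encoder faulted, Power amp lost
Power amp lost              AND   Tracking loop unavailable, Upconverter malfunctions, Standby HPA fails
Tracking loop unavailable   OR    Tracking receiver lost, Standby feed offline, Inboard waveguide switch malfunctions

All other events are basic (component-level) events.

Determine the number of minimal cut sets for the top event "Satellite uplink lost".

10

Tracking loop unavailable [OR]: union of children's cut sets → 3 cut set(s).
Power amp lost [AND]: one cut set from each child combined → 3 × 1 × 1 = 3 cut set(s).
Transmit chain fails [AND]: one cut set from each child combined → 1 × 1 × 3 = 3 cut set(s).
Backup chain unavailable [AND]: one cut set from each child combined → 1 × 1 × 1 × 1 = 1 cut set(s).
Modem stage down [OR]: union of children's cut sets → 4 cut set(s).
Antenna path lost [OR]: union of children's cut sets → 6 cut set(s).
Satellite uplink lost [OR]: union of children's cut sets → 10 cut set(s).
Minimal cut sets: {#2 ACU is out, Encoder faulted, Standby HPA fails, Tracking receiver lost, Upconverter malfunctions}; {#2 ACU is out, Encoder faulted, Standby HPA fails, Standby feed offline, Upconverter malfunctions}; {#2 ACU is out, Encoder faulted, Inboard waveguide switch malfunctions, Standby HPA fails, Upconverter malfunctions}; {A LO source fails}; {South antenna drive lost}; {A modem stuck}; {#3 ACU 2 stuck, #3 tracking receiver 2 stuck, Encoder 2 lost, Reserve feed 2 is out}; {South waveguide switch 2 lost}; {C upconverter 2 offline}; {HPA 2 lost}.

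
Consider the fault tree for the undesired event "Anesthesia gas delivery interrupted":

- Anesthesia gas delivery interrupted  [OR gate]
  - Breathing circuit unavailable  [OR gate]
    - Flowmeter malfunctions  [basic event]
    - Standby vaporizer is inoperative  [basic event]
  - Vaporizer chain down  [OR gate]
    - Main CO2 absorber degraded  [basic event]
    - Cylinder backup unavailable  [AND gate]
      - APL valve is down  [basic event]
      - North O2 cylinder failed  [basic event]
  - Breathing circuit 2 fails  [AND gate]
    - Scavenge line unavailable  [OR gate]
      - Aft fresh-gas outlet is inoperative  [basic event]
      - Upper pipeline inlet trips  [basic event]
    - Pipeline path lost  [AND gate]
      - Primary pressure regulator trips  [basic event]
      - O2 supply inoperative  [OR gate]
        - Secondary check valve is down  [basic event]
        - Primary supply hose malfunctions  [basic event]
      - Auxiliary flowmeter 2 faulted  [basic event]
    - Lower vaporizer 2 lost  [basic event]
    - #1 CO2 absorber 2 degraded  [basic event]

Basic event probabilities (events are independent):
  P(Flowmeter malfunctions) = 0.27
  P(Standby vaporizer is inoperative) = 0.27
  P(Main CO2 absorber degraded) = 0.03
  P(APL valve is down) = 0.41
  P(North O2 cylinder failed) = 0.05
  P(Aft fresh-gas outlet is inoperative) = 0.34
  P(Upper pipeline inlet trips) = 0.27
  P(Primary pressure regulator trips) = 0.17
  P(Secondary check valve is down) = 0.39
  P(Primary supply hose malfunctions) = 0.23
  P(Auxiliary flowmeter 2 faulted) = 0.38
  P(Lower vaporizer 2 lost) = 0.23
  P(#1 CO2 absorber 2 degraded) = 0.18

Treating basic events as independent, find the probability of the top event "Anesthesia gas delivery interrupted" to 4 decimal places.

P(Breathing circuit unavailable) [OR] = 1 − (1−0.27) × (1−0.27) = 0.467100
P(Cylinder backup unavailable) [AND] = 0.41 × 0.05 = 0.020500
P(Vaporizer chain down) [OR] = 1 − (1−0.03) × (1−0.020500) = 0.049885
P(Scavenge line unavailable) [OR] = 1 − (1−0.34) × (1−0.27) = 0.518200
P(O2 supply inoperative) [OR] = 1 − (1−0.39) × (1−0.23) = 0.530300
P(Pipeline path lost) [AND] = 0.17 × 0.530300 × 0.38 = 0.034257
P(Breathing circuit 2 fails) [AND] = 0.518200 × 0.034257 × 0.23 × 0.18 = 0.000735
P(Anesthesia gas delivery interrupted) [OR] = 1 − (1−0.467100) × (1−0.049885) × (1−0.000735) = 0.494056
Rounded to 4 decimal places: P(Anesthesia gas delivery interrupted) ≈ 0.4941.

0.4941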